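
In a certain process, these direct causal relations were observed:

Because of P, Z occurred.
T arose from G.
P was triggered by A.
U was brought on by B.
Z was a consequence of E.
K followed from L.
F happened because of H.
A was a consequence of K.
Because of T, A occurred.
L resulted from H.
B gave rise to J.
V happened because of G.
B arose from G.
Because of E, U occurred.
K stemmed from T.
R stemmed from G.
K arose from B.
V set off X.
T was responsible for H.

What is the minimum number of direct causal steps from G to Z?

4

Shortest chain: G → T → A → P → Z.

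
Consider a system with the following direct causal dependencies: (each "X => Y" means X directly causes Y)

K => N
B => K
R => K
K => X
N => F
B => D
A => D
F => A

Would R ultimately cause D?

There is a causal chain: R → K → N → F → A → D.

Yes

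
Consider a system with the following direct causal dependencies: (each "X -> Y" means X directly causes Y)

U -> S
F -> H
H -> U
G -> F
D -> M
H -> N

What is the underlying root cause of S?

Tracing upstream from S: S ← U ← H ← F ← G.
G has no stated cause, so it is the root.

G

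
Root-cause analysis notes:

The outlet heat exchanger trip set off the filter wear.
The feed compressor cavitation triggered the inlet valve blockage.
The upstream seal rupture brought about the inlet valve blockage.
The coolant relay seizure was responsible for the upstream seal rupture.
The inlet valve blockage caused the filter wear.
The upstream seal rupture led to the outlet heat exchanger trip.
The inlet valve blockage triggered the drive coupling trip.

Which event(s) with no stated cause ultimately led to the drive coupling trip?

Tracing upstream from the drive coupling trip: the drive coupling trip ← the inlet valve blockage ← the upstream seal rupture ← the coolant relay seizure.
A separate upstream branch: the drive coupling trip ← the inlet valve blockage ← the feed compressor cavitation.
Each of those chain origins has no stated cause.

the coolant relay seizure, the feed compressor cavitation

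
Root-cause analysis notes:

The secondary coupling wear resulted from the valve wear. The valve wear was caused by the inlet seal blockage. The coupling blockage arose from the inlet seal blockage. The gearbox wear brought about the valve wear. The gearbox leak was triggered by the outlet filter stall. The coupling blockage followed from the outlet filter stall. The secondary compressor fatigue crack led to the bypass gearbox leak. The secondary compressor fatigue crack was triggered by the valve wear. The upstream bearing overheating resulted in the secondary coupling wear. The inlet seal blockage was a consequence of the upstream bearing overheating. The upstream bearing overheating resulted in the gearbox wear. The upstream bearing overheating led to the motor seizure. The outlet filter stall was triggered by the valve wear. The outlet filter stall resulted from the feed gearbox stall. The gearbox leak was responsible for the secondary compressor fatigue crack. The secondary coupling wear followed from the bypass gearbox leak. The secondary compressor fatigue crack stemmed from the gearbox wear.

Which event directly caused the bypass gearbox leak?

the secondary compressor fatigue crack

Upstream contributors include the upstream bearing overheating, the inlet seal blockage, the gearbox wear, the valve wear, the outlet filter stall, the gearbox leak, the feed gearbox stall, but only the secondary compressor fatigue crack feeds directly into the bypass gearbox leak.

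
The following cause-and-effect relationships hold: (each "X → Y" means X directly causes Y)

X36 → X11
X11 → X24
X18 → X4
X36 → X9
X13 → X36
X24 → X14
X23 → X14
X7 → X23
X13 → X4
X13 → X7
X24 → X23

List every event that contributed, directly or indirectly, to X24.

X11, X13, X36

Immediate cause of X24: X11.
Further upstream: X13, X36.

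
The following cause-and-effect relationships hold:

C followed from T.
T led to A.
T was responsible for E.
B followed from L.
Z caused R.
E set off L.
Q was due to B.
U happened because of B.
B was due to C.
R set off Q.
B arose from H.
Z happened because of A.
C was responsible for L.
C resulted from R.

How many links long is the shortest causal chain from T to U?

Shortest chain: T → C → B → U.

3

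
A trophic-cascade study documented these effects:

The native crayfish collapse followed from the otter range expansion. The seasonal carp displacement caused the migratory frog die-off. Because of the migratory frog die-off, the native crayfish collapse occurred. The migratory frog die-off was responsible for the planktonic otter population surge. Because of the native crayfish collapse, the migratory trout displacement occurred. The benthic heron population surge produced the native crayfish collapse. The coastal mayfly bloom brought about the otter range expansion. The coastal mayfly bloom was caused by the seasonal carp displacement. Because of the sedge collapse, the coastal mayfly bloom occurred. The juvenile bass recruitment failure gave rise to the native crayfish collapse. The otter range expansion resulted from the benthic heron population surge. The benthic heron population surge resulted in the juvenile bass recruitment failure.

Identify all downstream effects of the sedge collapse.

Direct effects: the coastal mayfly bloom.
2 steps out: the otter range expansion.
3 steps out: the native crayfish collapse.
4 steps out: the migratory trout displacement.
Not reachable from it: the seasonal carp displacement, the migratory frog die-off, the planktonic otter population surge, the benthic heron population surge, the juvenile bass recruitment failure.

the coastal mayfly bloom, the migratory trout displacement, the native crayfish collapse, the otter range expansion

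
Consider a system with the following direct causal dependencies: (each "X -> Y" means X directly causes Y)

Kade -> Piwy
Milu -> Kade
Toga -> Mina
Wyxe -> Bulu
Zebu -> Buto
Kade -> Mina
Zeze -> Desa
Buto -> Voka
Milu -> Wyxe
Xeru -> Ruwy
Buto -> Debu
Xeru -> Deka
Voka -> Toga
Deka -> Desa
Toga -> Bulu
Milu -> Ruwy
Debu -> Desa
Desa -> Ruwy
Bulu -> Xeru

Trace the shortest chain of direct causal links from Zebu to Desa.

Zebu → Buto → Debu → Desa

Zebu → Buto
Buto → Debu
Debu → Desa
Length: 3 steps.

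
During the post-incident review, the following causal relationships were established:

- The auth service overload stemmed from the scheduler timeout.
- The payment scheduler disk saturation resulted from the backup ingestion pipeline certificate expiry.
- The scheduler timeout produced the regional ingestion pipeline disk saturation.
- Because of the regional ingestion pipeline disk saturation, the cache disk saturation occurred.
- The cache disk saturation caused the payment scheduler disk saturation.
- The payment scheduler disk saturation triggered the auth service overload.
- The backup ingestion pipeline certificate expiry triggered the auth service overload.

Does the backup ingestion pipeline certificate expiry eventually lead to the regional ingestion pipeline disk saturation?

The backup ingestion pipeline certificate expiry leads to the payment scheduler disk saturation, the auth service overload; the regional ingestion pipeline disk saturation is not among them.

No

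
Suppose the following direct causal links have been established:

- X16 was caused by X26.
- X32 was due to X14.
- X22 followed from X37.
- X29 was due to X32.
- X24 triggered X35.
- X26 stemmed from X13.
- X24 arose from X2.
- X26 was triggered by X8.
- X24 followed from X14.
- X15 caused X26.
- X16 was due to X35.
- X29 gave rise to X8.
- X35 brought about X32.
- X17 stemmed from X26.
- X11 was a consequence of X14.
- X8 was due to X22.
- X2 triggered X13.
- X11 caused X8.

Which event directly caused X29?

X32

Upstream contributors include X2, X14, X24, X35, but only X32 feeds directly into X29.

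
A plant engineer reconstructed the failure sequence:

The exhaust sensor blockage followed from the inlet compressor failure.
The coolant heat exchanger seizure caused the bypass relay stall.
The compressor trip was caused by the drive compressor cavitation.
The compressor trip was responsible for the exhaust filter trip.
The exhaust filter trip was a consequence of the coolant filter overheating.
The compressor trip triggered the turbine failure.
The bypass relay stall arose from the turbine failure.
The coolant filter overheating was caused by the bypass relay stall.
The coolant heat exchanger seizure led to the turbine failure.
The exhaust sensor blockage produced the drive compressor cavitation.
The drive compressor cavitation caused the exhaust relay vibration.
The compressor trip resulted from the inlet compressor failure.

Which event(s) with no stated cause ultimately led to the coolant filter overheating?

the coolant heat exchanger seizure, the inlet compressor failure

Tracing upstream from the coolant filter overheating: the coolant filter overheating ← the bypass relay stall ← the turbine failure ← the compressor trip ← the inlet compressor failure.
A separate upstream branch: the coolant filter overheating ← the bypass relay stall ← the coolant heat exchanger seizure.
Each of those chain origins has no stated cause.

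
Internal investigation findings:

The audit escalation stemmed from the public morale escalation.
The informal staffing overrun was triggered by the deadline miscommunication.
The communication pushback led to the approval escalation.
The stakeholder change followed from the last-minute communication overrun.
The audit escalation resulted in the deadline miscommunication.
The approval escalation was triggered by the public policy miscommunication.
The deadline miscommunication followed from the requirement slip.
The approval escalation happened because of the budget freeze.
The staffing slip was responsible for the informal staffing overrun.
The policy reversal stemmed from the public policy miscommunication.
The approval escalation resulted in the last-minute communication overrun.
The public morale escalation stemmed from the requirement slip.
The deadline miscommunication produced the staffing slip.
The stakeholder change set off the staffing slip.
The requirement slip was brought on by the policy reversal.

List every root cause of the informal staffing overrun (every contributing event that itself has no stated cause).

the budget freeze, the communication pushback, the public policy miscommunication

Tracing upstream from the informal staffing overrun: the informal staffing overrun ← the deadline miscommunication ← the requirement slip ← the policy reversal ← the public policy miscommunication.
A separate upstream branch: the informal staffing overrun ← the staffing slip ← the stakeholder change ← the last-minute communication overrun ← the approval escalation ← the budget freeze.
A separate upstream branch: the informal staffing overrun ← the staffing slip ← the stakeholder change ← the last-minute communication overrun ← the approval escalation ← the communication pushback.
Each of those chain origins has no stated cause.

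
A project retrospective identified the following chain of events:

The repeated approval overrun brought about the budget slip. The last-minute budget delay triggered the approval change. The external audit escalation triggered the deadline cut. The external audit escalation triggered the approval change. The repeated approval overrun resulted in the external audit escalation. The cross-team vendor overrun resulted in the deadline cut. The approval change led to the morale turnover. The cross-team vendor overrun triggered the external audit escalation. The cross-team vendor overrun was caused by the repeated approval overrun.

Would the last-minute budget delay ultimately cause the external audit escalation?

The last-minute budget delay leads to the approval change, the morale turnover; the external audit escalation is not among them.

No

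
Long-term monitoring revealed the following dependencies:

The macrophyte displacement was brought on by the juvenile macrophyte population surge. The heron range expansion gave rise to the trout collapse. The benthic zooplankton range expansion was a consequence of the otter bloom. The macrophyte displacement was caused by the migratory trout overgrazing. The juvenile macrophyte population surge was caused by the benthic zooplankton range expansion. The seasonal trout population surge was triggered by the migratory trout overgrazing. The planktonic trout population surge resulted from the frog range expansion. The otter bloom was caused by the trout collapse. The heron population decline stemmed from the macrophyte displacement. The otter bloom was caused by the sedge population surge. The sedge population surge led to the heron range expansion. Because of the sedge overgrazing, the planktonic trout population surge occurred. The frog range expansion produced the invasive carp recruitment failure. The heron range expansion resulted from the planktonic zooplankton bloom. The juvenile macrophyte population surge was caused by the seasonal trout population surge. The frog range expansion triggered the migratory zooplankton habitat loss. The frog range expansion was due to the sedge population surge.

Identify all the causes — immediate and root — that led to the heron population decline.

the benthic zooplankton range expansion, the heron range expansion, the juvenile macrophyte population surge, the macrophyte displacement, the migratory trout overgrazing, the otter bloom, the planktonic zooplankton bloom, the seasonal trout population surge, the sedge population surge, the trout collapse

Immediate cause of the heron population decline: the macrophyte displacement.
Further upstream: the sedge population surge, the planktonic zooplankton bloom, the heron range expansion, the migratory trout overgrazing, the seasonal trout population surge, the trout collapse, the otter bloom, the benthic zooplankton range expansion, the juvenile macrophyte population surge.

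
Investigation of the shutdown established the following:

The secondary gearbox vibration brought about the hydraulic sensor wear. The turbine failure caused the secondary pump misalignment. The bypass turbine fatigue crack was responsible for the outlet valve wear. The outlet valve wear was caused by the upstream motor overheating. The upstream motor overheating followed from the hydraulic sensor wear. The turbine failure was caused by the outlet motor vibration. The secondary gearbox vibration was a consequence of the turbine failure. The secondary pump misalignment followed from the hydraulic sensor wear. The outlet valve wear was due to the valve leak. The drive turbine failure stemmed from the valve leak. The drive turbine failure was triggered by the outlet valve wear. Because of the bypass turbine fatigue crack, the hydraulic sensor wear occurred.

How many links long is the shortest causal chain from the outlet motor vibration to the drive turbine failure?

6

Shortest chain: the outlet motor vibration → the turbine failure → the secondary gearbox vibration → the hydraulic sensor wear → the upstream motor overheating → the outlet valve wear → the drive turbine failure.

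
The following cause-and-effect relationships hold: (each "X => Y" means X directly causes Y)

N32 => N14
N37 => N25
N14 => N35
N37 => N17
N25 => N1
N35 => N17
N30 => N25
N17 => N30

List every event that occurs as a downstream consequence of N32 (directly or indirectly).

N1, N14, N17, N25, N30, N35

Direct effects: N14.
2 steps out: N35.
3 steps out: N17.
4 steps out: N30.
5 steps out: N25.
6 steps out: N1.
Not reachable from it: N37.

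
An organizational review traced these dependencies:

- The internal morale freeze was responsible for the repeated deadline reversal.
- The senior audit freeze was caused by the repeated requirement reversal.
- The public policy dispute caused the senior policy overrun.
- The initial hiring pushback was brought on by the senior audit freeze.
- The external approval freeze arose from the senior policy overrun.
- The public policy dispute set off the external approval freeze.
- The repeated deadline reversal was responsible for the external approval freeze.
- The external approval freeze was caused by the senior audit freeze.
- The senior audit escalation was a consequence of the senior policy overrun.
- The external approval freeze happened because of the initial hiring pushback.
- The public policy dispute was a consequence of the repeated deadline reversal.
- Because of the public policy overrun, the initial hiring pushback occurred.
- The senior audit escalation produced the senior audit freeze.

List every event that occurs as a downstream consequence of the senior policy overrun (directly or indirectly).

the external approval freeze, the initial hiring pushback, the senior audit escalation, the senior audit freeze

Direct effects: the senior audit escalation, the external approval freeze.
2 steps out: the senior audit freeze.
3 steps out: the initial hiring pushback.
Not reachable from it: the repeated requirement reversal, the internal morale freeze, the repeated deadline reversal, the public policy dispute, the public policy overrun.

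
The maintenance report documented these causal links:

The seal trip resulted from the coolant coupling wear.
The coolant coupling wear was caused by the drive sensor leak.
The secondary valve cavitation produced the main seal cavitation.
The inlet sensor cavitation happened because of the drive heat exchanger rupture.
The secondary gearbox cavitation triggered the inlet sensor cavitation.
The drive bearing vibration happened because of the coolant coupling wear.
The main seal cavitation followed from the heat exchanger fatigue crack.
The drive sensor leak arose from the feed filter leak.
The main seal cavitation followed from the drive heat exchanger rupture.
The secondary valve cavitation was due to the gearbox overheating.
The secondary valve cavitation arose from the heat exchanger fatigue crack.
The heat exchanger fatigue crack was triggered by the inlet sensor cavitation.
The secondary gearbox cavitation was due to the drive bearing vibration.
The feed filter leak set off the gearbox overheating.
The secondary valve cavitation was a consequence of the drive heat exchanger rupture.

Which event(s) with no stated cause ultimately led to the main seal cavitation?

the drive heat exchanger rupture, the feed filter leak

Tracing upstream from the main seal cavitation: the main seal cavitation ← the secondary valve cavitation ← the gearbox overheating ← the feed filter leak.
A separate upstream branch: the main seal cavitation ← the drive heat exchanger rupture.
Each of those chain origins has no stated cause.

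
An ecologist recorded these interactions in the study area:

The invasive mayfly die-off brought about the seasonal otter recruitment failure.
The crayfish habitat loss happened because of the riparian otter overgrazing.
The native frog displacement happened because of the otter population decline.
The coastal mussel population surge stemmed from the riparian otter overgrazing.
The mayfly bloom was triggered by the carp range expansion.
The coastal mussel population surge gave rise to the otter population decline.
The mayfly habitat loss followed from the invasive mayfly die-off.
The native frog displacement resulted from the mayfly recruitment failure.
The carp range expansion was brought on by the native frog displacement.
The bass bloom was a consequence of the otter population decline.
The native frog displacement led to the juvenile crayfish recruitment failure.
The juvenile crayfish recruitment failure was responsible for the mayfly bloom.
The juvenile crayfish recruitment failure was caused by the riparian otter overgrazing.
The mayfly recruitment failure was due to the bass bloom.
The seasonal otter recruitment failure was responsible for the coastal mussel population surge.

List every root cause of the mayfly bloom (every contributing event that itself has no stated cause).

Tracing upstream from the mayfly bloom: the mayfly bloom ← the carp range expansion ← the native frog displacement ← the otter population decline ← the coastal mussel population surge ← the seasonal otter recruitment failure ← the invasive mayfly die-off.
A separate upstream branch: the mayfly bloom ← the juvenile crayfish recruitment failure ← the riparian otter overgrazing.
Each of those chain origins has no stated cause.

the invasive mayfly die-off, the riparian otter overgrazing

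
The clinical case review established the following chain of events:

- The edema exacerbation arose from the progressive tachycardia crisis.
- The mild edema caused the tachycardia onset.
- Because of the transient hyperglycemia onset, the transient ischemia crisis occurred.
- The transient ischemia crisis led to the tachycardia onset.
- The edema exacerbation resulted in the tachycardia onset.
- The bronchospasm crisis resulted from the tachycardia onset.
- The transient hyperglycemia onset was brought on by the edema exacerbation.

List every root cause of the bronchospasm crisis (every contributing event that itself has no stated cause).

the mild edema, the progressive tachycardia crisis

Tracing upstream from the bronchospasm crisis: the bronchospasm crisis ← the tachycardia onset ← the edema exacerbation ← the progressive tachycardia crisis.
A separate upstream branch: the bronchospasm crisis ← the tachycardia onset ← the mild edema.
Each of those chain origins has no stated cause.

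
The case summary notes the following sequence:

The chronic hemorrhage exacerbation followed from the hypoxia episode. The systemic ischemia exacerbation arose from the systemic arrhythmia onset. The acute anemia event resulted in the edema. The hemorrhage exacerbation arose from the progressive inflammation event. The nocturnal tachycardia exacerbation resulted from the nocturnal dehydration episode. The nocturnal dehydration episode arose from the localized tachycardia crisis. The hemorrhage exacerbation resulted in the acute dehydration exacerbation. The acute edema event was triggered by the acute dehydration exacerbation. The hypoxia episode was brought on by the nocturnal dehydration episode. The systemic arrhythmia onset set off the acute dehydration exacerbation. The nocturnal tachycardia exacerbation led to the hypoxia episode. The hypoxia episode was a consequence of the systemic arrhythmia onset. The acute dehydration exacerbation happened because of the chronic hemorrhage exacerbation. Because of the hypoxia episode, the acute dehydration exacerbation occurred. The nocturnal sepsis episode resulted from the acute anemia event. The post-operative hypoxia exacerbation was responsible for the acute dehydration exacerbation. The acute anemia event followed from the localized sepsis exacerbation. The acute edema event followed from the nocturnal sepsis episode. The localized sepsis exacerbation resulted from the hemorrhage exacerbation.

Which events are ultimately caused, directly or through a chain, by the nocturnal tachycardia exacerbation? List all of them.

Direct effects: the hypoxia episode.
2 steps out: the chronic hemorrhage exacerbation, the acute dehydration exacerbation.
3 steps out: the acute edema event.
Not reachable from it: the progressive inflammation event, the hemorrhage exacerbation, the localized sepsis exacerbation, the localized tachycardia crisis, the acute anemia event, the nocturnal dehydration episode, the post-operative hypoxia exacerbation, the systemic arrhythmia onset, the nocturnal sepsis episode, the edema, the systemic ischemia exacerbation.

the acute dehydration exacerbation, the acute edema event, the chronic hemorrhage exacerbation, the hypoxia episode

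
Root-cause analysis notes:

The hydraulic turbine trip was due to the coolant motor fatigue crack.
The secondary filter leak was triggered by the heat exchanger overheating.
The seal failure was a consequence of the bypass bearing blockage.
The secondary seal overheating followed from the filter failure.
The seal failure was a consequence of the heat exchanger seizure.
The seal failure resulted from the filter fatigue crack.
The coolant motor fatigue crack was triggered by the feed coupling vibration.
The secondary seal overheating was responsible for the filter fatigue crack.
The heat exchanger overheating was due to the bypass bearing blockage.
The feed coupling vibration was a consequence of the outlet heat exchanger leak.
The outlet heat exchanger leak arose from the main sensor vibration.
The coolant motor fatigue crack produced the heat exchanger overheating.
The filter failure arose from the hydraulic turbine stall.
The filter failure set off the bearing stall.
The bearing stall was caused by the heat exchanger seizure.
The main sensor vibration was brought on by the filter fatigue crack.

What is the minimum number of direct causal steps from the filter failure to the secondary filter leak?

8

Shortest chain: the filter failure → the secondary seal overheating → the filter fatigue crack → the main sensor vibration → the outlet heat exchanger leak → the feed coupling vibration → the coolant motor fatigue crack → the heat exchanger overheating → the secondary filter leak.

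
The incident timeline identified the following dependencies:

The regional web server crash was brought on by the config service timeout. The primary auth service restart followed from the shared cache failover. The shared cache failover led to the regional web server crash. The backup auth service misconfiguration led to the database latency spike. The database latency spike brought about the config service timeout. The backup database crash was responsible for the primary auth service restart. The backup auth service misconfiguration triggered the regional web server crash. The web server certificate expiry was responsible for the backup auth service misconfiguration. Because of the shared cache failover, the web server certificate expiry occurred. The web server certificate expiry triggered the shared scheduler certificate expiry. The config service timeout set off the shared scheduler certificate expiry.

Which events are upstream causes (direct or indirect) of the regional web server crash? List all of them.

Immediate causes of the regional web server crash: the shared cache failover, the backup auth service misconfiguration, the config service timeout.
Further upstream: the web server certificate expiry, the database latency spike.

the backup auth service misconfiguration, the config service timeout, the database latency spike, the shared cache failover, the web server certificate expiry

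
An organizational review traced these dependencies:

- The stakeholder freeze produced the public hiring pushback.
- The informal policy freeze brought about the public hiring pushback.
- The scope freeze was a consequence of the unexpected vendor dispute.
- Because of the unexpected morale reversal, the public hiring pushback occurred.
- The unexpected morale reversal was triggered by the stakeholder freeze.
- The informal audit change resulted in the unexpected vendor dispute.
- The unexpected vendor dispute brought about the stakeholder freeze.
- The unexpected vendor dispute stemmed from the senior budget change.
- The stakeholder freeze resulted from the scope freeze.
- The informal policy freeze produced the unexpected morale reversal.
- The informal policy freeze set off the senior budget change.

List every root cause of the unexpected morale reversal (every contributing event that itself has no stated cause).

Tracing upstream from the unexpected morale reversal: the unexpected morale reversal ← the informal policy freeze.
A separate upstream branch: the unexpected morale reversal ← the stakeholder freeze ← the unexpected vendor dispute ← the informal audit change.
Each of those chain origins has no stated cause.

the informal audit change, the informal policy freeze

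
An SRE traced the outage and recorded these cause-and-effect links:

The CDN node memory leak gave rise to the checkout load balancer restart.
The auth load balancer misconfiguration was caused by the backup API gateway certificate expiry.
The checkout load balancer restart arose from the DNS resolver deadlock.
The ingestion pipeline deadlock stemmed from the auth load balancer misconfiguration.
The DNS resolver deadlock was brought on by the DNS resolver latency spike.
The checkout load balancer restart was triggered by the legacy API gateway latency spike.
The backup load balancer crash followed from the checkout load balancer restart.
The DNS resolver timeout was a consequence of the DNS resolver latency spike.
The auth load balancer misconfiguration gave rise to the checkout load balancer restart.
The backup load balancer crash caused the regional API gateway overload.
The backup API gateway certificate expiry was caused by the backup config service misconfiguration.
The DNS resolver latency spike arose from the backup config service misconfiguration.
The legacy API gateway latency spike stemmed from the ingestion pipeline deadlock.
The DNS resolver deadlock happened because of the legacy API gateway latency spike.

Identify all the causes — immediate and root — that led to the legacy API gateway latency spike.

Immediate cause of the legacy API gateway latency spike: the ingestion pipeline deadlock.
Further upstream: the backup config service misconfiguration, the backup API gateway certificate expiry, the auth load balancer misconfiguration.

the auth load balancer misconfiguration, the backup API gateway certificate expiry, the backup config service misconfiguration, the ingestion pipeline deadlock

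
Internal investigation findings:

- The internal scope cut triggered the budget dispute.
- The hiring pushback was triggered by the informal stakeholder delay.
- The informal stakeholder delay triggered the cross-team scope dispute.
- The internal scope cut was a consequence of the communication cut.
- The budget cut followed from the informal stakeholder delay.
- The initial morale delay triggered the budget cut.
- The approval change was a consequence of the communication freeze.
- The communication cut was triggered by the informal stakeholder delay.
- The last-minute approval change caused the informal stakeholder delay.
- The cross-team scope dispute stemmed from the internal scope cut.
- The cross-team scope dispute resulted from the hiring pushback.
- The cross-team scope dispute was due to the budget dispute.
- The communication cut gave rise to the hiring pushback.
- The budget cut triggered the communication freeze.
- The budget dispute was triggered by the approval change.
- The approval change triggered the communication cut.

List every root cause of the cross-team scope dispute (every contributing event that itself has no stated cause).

Tracing upstream from the cross-team scope dispute: the cross-team scope dispute ← the informal stakeholder delay ← the last-minute approval change.
A separate upstream branch: the cross-team scope dispute ← the budget dispute ← the approval change ← the communication freeze ← the budget cut ← the initial morale delay.
Each of those chain origins has no stated cause.

the initial morale delay, the last-minute approval change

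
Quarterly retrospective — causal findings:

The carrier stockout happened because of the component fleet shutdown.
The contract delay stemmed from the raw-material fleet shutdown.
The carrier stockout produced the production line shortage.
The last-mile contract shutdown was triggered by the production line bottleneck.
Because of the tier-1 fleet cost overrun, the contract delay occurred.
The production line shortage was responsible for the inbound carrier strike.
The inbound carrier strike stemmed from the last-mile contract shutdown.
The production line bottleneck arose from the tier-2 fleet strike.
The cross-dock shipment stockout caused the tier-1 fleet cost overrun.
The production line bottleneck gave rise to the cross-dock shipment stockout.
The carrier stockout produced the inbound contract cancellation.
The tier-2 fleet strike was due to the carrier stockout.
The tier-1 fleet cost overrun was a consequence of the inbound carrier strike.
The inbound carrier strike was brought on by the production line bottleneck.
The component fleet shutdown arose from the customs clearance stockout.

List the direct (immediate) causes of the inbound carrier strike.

the last-mile contract shutdown, the production line bottleneck, the production line shortage

Upstream contributors include the customs clearance stockout, the component fleet shutdown, the carrier stockout, the tier-2 fleet strike, but only the last-mile contract shutdown, the production line bottleneck, the production line shortage feed directly into the inbound carrier strike.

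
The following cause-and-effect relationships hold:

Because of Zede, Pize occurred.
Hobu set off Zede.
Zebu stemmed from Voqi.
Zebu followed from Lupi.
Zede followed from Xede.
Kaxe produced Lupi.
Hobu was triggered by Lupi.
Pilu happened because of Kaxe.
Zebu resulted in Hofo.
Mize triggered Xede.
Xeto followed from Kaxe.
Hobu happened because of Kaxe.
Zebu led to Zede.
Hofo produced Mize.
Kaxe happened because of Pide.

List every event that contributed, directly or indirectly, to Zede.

Immediate causes of Zede: Zebu, Hobu, Xede.
Further upstream: Pide, Kaxe, Voqi, Lupi, Hofo, Mize.

Hobu, Hofo, Kaxe, Lupi, Mize, Pide, Voqi, Xede, Zebu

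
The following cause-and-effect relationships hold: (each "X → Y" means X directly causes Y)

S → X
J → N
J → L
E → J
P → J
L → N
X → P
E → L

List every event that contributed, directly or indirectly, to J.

E, P, S, X

Immediate causes of J: E, P.
Further upstream: S, X.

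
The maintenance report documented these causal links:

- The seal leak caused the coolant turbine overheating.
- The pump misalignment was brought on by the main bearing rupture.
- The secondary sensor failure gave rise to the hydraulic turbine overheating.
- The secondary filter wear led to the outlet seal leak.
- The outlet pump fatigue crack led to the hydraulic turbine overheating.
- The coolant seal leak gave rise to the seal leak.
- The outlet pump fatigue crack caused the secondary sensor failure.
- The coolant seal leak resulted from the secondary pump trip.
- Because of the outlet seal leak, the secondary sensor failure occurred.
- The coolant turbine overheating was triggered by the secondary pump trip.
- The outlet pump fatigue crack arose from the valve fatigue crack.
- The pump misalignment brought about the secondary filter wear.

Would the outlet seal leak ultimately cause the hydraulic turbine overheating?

Yes

There is a causal chain: the outlet seal leak → the secondary sensor failure → the hydraulic turbine overheating.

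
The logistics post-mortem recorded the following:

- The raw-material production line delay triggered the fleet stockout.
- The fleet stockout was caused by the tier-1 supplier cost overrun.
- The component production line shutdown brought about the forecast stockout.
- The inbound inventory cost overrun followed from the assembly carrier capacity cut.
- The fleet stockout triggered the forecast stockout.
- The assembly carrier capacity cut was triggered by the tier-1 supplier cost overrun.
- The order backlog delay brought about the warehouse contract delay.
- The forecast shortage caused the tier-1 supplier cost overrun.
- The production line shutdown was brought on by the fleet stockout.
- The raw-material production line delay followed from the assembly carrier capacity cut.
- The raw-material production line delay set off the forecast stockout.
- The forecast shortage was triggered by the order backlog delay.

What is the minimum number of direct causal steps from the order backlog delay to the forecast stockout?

Shortest chain: the order backlog delay → the forecast shortage → the tier-1 supplier cost overrun → the fleet stockout → the forecast stockout.

4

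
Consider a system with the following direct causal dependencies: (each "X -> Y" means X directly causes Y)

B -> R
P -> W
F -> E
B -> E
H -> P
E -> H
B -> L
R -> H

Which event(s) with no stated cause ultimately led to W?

Tracing upstream from W: W ← P ← H ← R ← B.
A separate upstream branch: W ← P ← H ← E ← F.
Each of those chain origins has no stated cause.

B, F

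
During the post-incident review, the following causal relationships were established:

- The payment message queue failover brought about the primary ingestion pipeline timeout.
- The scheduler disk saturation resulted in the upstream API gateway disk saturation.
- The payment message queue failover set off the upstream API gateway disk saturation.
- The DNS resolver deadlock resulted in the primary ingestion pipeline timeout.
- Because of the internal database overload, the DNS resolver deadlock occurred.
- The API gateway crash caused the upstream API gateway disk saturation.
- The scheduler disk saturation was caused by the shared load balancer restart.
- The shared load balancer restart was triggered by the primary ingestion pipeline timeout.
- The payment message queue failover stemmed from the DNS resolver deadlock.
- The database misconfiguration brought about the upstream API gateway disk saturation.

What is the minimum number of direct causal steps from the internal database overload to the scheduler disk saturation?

4

Shortest chain: the internal database overload → the DNS resolver deadlock → the primary ingestion pipeline timeout → the shared load balancer restart → the scheduler disk saturation.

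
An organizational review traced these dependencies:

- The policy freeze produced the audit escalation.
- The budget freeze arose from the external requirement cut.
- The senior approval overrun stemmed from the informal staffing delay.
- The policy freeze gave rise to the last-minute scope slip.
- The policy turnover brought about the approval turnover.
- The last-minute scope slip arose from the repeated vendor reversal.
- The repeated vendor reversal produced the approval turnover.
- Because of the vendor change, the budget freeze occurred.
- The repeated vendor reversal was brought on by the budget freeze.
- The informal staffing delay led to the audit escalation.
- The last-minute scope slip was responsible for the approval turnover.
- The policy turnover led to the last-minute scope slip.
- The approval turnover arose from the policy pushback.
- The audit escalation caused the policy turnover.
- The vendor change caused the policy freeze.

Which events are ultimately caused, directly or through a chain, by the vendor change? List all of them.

the approval turnover, the audit escalation, the budget freeze, the last-minute scope slip, the policy freeze, the policy turnover, the repeated vendor reversal

Direct effects: the policy freeze, the budget freeze.
2 steps out: the audit escalation, the repeated vendor reversal, the last-minute scope slip.
3 steps out: the policy turnover, the approval turnover.
Not reachable from it: the external requirement cut, the informal staffing delay, the senior approval overrun, the policy pushback.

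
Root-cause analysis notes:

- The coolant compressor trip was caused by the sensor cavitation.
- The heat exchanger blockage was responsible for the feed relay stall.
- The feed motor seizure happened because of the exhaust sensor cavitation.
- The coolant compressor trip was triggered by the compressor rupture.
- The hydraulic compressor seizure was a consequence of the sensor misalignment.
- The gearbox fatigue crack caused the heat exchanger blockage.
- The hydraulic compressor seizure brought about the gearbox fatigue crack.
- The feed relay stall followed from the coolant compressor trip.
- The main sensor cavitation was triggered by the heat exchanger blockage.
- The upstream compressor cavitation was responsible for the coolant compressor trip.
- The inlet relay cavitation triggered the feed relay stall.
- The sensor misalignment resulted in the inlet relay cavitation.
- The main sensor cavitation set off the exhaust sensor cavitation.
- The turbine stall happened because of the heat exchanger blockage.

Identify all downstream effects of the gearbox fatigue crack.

the exhaust sensor cavitation, the feed motor seizure, the feed relay stall, the heat exchanger blockage, the main sensor cavitation, the turbine stall

Direct effects: the heat exchanger blockage.
2 steps out: the main sensor cavitation, the turbine stall, the feed relay stall.
3 steps out: the exhaust sensor cavitation.
4 steps out: the feed motor seizure.
Not reachable from it: the sensor misalignment, the inlet relay cavitation, the hydraulic compressor seizure, the upstream compressor cavitation, the compressor rupture, the sensor cavitation, the coolant compressor trip.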